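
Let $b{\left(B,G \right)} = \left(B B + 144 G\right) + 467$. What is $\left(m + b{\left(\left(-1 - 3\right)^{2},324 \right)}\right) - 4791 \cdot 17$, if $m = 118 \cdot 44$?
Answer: $-28876$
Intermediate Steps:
$m = 5192$
$b{\left(B,G \right)} = 467 + B^{2} + 144 G$ ($b{\left(B,G \right)} = \left(B^{2} + 144 G\right) + 467 = 467 + B^{2} + 144 G$)
$\left(m + b{\left(\left(-1 - 3\right)^{2},324 \right)}\right) - 4791 \cdot 17 = \left(5192 + \left(467 + \left(\left(-1 - 3\right)^{2}\right)^{2} + 144 \cdot 324\right)\right) - 4791 \cdot 17 = \left(5192 + \left(467 + \left(\left(-4\right)^{2}\right)^{2} + 46656\right)\right) - 81447 = \left(5192 + \left(467 + 16^{2} + 46656\right)\right) - 81447 = \left(5192 + \left(467 + 256 + 46656\right)\right) - 81447 = \left(5192 + 47379\right) - 81447 = 52571 - 81447 = -28876$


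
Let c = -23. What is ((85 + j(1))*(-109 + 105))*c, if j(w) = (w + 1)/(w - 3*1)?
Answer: 7728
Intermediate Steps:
j(w) = (1 + w)/(-3 + w) (j(w) = (1 + w)/(w - 3) = (1 + w)/(-3 + w))
((85 + j(1))*(-109 + 105))*c = ((85 + (1 + 1)/(-3 + 1))*(-109 + 105))*(-23) = ((85 + 2/(-2))*(-4))*(-23) = ((85 - ½*2)*(-4))*(-23) = ((85 - 1)*(-4))*(-23) = (84*(-4))*(-23) = -336*(-23) = 7728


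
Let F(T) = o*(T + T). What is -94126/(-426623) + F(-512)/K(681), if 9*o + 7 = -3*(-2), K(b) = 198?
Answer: 302297242/380121093 ≈ 0.79527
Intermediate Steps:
o = -1/9 (o = -7/9 + (-3*(-2))/9 = -7/9 + (1/9)*6 = -7/9 + 2/3 = -1/9 ≈ -0.11111)
F(T) = -2*T/9 (F(T) = -(T + T)/9 = -2*T/9)
-94126/(-426623) + F(-512)/K(681) = -94126/(-426623) - 2/9*(-512)/198 = -94126*(-1/426623) + (1024/9)*(1/198) = 94126/426623 + 512/891 = 302297242/380121093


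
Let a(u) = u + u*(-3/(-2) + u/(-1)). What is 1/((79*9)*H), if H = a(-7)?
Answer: -2/94563 ≈ -2.1150e-5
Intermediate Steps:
a(u) = u + u*(3/2 - u) (a(u) = u + u*(-3*(-1/2) + u*(-1)) = u + u*(3/2 - u))
H = -133/2 (H = (1/2)*(-7)*(5 - 2*(-7)) = (1/2)*(-7)*(5 + 14) = (1/2)*(-7)*19 = -133/2 ≈ -66.500)
1/((79*9)*H) = 1/((79*9)*(-133/2)) = 1/(711*(-133/2)) = 1/(-94563/2) = -2/94563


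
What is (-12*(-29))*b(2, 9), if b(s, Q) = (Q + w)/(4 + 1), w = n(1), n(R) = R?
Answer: 696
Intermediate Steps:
w = 1
b(s, Q) = ⅕ + Q/5 (b(s, Q) = (Q + 1)/(4 + 1) = (1 + Q)/5 = (1 + Q)*(⅕) = ⅕ + Q/5)
(-12*(-29))*b(2, 9) = (-12*(-29))*(⅕ + (⅕)*9) = 348*(⅕ + 9/5) = 348*2 = 696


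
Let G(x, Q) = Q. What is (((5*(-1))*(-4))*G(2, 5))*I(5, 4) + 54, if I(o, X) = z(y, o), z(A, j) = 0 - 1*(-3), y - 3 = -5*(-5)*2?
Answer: 354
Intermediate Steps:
y = 53 (y = 3 - 5*(-5)*2 = 3 + 25*2 = 3 + 50 = 53)
z(A, j) = 3 (z(A, j) = 0 + 3 = 3)
I(o, X) = 3
(((5*(-1))*(-4))*G(2, 5))*I(5, 4) + 54 = (((5*(-1))*(-4))*5)*3 + 54 = (-5*(-4)*5)*3 + 54 = (20*5)*3 + 54 = 100*3 + 54 = 300 + 54 = 354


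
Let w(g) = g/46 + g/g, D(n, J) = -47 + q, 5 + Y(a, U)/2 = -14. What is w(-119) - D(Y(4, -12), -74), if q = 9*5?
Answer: 19/46 ≈ 0.41304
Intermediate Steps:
q = 45
Y(a, U) = -38 (Y(a, U) = -10 + 2*(-14) = -10 - 28 = -38)
D(n, J) = -2 (D(n, J) = -47 + 45 = -2)
w(g) = 1 + g/46 (w(g) = g*(1/46) + 1 = g/46 + 1 = 1 + g/46)
w(-119) - D(Y(4, -12), -74) = (1 + (1/46)*(-119)) - 1*(-2) = (1 - 119/46) + 2 = -73/46 + 2 = 19/46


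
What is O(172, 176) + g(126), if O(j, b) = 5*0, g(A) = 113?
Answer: 113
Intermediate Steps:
O(j, b) = 0
O(172, 176) + g(126) = 0 + 113 = 113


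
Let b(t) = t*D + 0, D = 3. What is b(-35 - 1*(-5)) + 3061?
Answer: 2971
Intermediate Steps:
b(t) = 3*t (b(t) = t*3 + 0 = 3*t + 0 = 3*t)
b(-35 - 1*(-5)) + 3061 = 3*(-35 - 1*(-5)) + 3061 = 3*(-35 + 5) + 3061 = 3*(-30) + 3061 = -90 + 3061 = 2971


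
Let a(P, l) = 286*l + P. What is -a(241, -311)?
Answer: 88705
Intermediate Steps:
a(P, l) = P + 286*l
-a(241, -311) = -(241 + 286*(-311)) = -(241 - 88946) = -1*(-88705) = 88705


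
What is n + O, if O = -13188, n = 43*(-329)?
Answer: -27335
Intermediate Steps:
n = -14147
n + O = -14147 - 13188 = -27335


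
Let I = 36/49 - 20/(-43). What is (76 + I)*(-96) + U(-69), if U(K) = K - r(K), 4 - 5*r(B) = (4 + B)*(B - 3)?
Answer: -68951383/10535 ≈ -6545.0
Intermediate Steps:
r(B) = 4/5 - (-3 + B)*(4 + B)/5 (r(B) = 4/5 - (4 + B)*(B - 3)/5 = 4/5 - (4 + B)*(-3 + B)/5 = 4/5 - (-3 + B)*(4 + B)/5)
I = 2528/2107 (I = 36*(1/49) - 20*(-1/43) = 36/49 + 20/43 = 2528/2107 ≈ 1.1998)
U(K) = -16/5 + K**2/5 + 6*K/5 (U(K) = K - (16/5 - K/5 - K**2/5) = K + (-16/5 + K/5 + K**2/5) = -16/5 + K**2/5 + 6*K/5)
(76 + I)*(-96) + U(-69) = (76 + 2528/2107)*(-96) + (-16/5 + (1/5)*(-69)**2 + (6/5)*(-69)) = (162660/2107)*(-96) + (-16/5 + (1/5)*4761 - 414/5) = -15615360/2107 + (-16/5 + 4761/5 - 414/5) = -15615360/2107 + 4331/5 = -68951383/10535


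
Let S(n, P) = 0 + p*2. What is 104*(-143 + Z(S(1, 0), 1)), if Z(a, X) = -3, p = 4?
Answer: -15184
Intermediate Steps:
S(n, P) = 8 (S(n, P) = 0 + 4*2 = 0 + 8 = 8)
104*(-143 + Z(S(1, 0), 1)) = 104*(-143 - 3) = 104*(-146) = -15184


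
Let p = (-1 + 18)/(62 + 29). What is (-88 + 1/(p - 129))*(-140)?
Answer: 72213890/5861 ≈ 12321.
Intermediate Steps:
p = 17/91 ≈ 0.18681
(-88 + 1/(p - 129))*(-140) = (-88 + 1/(17/91 - 129))*(-140) = (-88 + 1/(-11722/91))*(-140) = (-88 - 91/11722)*(-140) = -1031627/11722*(-140) = 72213890/5861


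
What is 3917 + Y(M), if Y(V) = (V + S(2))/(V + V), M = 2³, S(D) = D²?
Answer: 15671/4 ≈ 3917.8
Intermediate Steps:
M = 8
Y(V) = (4 + V)/(2*V) (Y(V) = (V + 2²)/(V + V) = (V + 4)/((2*V)) = (4 + V)*(1/(2*V)) = (4 + V)/(2*V))
3917 + Y(M) = 3917 + (½)*(4 + 8)/8 = 3917 + (½)*(⅛)*12 = 3917 + ¾ = 15671/4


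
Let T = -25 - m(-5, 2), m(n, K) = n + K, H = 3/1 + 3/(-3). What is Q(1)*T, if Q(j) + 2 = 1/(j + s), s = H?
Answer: 110/3 ≈ 36.667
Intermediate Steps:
H = 2 (H = 3*1 + 3*(-⅓) = 3 - 1 = 2)
s = 2
Q(j) = -2 + 1/(2 + j) (Q(j) = -2 + 1/(j + 2) = -2 + 1/(2 + j))
m(n, K) = K + n
T = -22 (T = -25 - (2 - 5) = -25 - 1*(-3) = -25 + 3 = -22)
Q(1)*T = ((-3 - 2*1)/(2 + 1))*(-22) = ((-3 - 2)/3)*(-22) = ((⅓)*(-5))*(-22) = -5/3*(-22) = 110/3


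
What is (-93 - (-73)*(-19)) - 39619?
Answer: -41099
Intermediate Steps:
(-93 - (-73)*(-19)) - 39619 = (-93 - 73*19) - 39619 = (-93 - 1387) - 39619 = -1480 - 39619 = -41099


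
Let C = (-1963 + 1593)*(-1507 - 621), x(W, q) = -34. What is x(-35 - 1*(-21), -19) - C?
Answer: -787394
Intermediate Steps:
C = 787360 (C = -370*(-2128) = 787360)
x(-35 - 1*(-21), -19) - C = -34 - 1*787360 = -34 - 787360 = -787394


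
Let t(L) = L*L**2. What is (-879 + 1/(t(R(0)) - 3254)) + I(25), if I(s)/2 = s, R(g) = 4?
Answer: -2644511/3190 ≈ -829.00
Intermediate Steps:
t(L) = L**3
I(s) = 2*s
(-879 + 1/(t(R(0)) - 3254)) + I(25) = (-879 + 1/(4**3 - 3254)) + 2*25 = (-879 + 1/(64 - 3254)) + 50 = (-879 + 1/(-3190)) + 50 = (-879 - 1/3190) + 50 = -2804011/3190 + 50 = -2644511/3190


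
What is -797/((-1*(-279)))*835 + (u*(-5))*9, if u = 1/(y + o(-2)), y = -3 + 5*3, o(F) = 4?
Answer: -10660475/4464 ≈ -2388.1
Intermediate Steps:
y = 12 (y = -3 + 15 = 12)
u = 1/16 (u = 1/(12 + 4) = 1/16 ≈ 0.062500)
-797/((-1*(-279)))*835 + (u*(-5))*9 = -797/((-1*(-279)))*835 + ((1/16)*(-5))*9 = -797/279*835 - 5/16*9 = -797*1/279*835 - 45/16 = -797/279*835 - 45/16 = -665495/279 - 45/16 = -10660475/4464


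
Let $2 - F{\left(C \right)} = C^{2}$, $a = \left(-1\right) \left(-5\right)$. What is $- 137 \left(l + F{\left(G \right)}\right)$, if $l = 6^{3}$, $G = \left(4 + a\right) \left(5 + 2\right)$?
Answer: $513887$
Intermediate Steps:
$a = 5$
$G = 63$ ($G = \left(4 + 5\right) \left(5 + 2\right) = 9 \cdot 7 = 63$)
$l = 216$
$F{\left(C \right)} = 2 - C^{2}$
$- 137 \left(l + F{\left(G \right)}\right) = - 137 \left(216 + \left(2 - 63^{2}\right)\right) = - 137 \left(216 + \left(2 - 3969\right)\right) = - 137 \left(216 - 3967\right) = \left(-137\right) \left(-3751\right) = 513887$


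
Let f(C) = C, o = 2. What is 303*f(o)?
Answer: 606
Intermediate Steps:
303*f(o) = 303*2 = 606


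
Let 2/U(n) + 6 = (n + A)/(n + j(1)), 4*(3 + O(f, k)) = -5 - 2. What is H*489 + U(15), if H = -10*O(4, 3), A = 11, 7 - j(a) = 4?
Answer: 1904619/82 ≈ 23227.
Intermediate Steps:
j(a) = 3 (j(a) = 7 - 1*4 = 7 - 4 = 3)
O(f, k) = -19/4 (O(f, k) = -3 + (-5 - 2)/4 = -3 + (¼)*(-7) = -3 - 7/4 = -19/4)
H = 95/2 (H = -10*(-19/4) = 95/2 ≈ 47.500)
U(n) = 2/(-6 + (11 + n)/(3 + n)) (U(n) = 2/(-6 + (n + 11)/(n + 3)) = 2/(-6 + (11 + n)/(3 + n)))
H*489 + U(15) = (95/2)*489 + 2*(-3 - 1*15)/(7 + 5*15) = 46455/2 + 2*(-3 - 15)/(7 + 75) = 46455/2 + 2*(-18)/82 = 46455/2 + 2*(1/82)*(-18) = 46455/2 - 18/41 = 1904619/82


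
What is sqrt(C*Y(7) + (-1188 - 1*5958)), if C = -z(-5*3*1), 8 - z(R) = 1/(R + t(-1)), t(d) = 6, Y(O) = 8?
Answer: I*sqrt(64898)/3 ≈ 84.917*I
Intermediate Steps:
z(R) = 8 - 1/(6 + R) (z(R) = 8 - 1/(R + 6) = 8 - 1/(6 + R))
C = -73/9 (C = -(47 + 8*(-5*3*1))/(6 - 5*3*1) = -(47 + 8*(-15*1))/(6 - 15*1) = -(47 + 8*(-15))/(6 - 15) = -(47 - 120)/(-9) = -(-1)*(-73)/9 = -1*73/9 = -73/9 ≈ -8.1111)
sqrt(C*Y(7) + (-1188 - 1*5958)) = sqrt(-73/9*8 + (-1188 - 1*5958)) = sqrt(-584/9 + (-1188 - 5958)) = sqrt(-584/9 - 7146) = sqrt(-64898/9) = I*sqrt(64898)/3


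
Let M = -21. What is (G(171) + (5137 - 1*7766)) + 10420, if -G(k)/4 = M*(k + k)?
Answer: 36519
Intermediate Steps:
G(k) = 168*k (G(k) = -(-84)*(k + k) = -(-84)*2*k = -(-168)*k = 168*k)
(G(171) + (5137 - 1*7766)) + 10420 = (168*171 + (5137 - 1*7766)) + 10420 = (28728 + (5137 - 7766)) + 10420 = (28728 - 2629) + 10420 = 26099 + 10420 = 36519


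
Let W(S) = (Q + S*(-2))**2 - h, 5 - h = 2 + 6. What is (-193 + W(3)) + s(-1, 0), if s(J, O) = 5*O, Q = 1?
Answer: -165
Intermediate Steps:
h = -3 (h = 5 - (2 + 6) = 5 - 1*8 = 5 - 8 = -3)
W(S) = 3 + (1 - 2*S)**2 (W(S) = (1 + S*(-2))**2 - 1*(-3) = (1 - 2*S)**2 + 3 = 3 + (1 - 2*S)**2)
(-193 + W(3)) + s(-1, 0) = (-193 + (3 + (-1 + 2*3)**2)) + 5*0 = (-193 + (3 + (-1 + 6)**2)) + 0 = (-193 + (3 + 5**2)) + 0 = (-193 + (3 + 25)) + 0 = (-193 + 28) + 0 = -165 + 0 = -165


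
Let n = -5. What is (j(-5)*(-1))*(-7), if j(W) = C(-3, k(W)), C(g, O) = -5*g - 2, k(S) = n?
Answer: 91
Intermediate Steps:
k(S) = -5
C(g, O) = -2 - 5*g
j(W) = 13 (j(W) = -2 - 5*(-3) = -2 + 15 = 13)
(j(-5)*(-1))*(-7) = (13*(-1))*(-7) = -13*(-7) = 91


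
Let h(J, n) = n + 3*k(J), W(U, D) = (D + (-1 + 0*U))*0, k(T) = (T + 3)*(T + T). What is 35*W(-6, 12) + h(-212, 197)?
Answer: 266045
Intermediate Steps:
k(T) = 2*T*(3 + T) (k(T) = (3 + T)*(2*T) = 2*T*(3 + T))
W(U, D) = 0 (W(U, D) = (D + (-1 + 0))*0 = (D - 1)*0 = (-1 + D)*0 = 0)
h(J, n) = n + 6*J*(3 + J) (h(J, n) = n + 3*(2*J*(3 + J)) = n + 6*J*(3 + J))
35*W(-6, 12) + h(-212, 197) = 35*0 + (197 + 6*(-212)*(3 - 212)) = 0 + (197 + 6*(-212)*(-209)) = 0 + (197 + 265848) = 0 + 266045 = 266045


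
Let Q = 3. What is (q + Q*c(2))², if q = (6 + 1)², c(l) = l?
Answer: 3025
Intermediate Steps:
q = 49 (q = 7² = 49)
(q + Q*c(2))² = (49 + 3*2)² = (49 + 6)² = 55² = 3025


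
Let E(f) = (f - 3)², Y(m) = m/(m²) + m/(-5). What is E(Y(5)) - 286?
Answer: -6789/25 ≈ -271.56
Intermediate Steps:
Y(m) = 1/m - m/5 (Y(m) = m/m² + m*(-⅕) = 1/m - m/5)
E(f) = (-3 + f)²
E(Y(5)) - 286 = (-3 + (1/5 - ⅕*5))² - 286 = (-3 + (⅕ - 1))² - 286 = (-3 - ⅘)² - 286 = (-19/5)² - 286 = 361/25 - 286 = -6789/25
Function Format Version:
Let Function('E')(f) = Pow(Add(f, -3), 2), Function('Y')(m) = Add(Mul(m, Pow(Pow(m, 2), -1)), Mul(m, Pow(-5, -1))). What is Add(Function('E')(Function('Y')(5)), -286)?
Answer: Rational(-6789, 25) ≈ -271.56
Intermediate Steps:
Function('Y')(m) = Add(Pow(m, -1), Mul(Rational(-1, 5), m)) (Function('Y')(m) = Add(Mul(m, Pow(m, -2)), Mul(m, Rational(-1, 5))) = Add(Pow(m, -1), Mul(Rational(-1, 5), m)))
Function('E')(f) = Pow(Add(-3, f), 2)
Add(Function('E')(Function('Y')(5)), -286) = Add(Pow(Add(-3, Add(Pow(5, -1), Mul(Rational(-1, 5), 5))), 2), -286) = Add(Pow(Add(-3, Add(Rational(1, 5), -1)), 2), -286) = Add(Pow(Add(-3, Rational(-4, 5)), 2), -286) = Add(Pow(Rational(-19, 5), 2), -286) = Add(Rational(361, 25), -286) = Rational(-6789, 25)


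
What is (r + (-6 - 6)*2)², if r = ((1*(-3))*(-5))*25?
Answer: 123201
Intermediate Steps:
r = 375 (r = -3*(-5)*25 = 15*25 = 375)
(r + (-6 - 6)*2)² = (375 + (-6 - 6)*2)² = (375 - 12*2)² = (375 - 24)² = 351² = 123201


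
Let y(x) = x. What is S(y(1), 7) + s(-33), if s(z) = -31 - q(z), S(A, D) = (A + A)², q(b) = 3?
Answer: -30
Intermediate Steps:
S(A, D) = 4*A² (S(A, D) = (2*A)² = 4*A²)
s(z) = -34 (s(z) = -31 - 1*3 = -31 - 3 = -34)
S(y(1), 7) + s(-33) = 4*1² - 34 = 4*1 - 34 = 4 - 34 = -30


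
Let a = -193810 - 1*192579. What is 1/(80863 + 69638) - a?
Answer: 58151930890/150501 ≈ 3.8639e+5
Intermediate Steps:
a = -386389 (a = -193810 - 192579 = -386389)
1/(80863 + 69638) - a = 1/(80863 + 69638) - 1*(-386389) = 1/150501 + 386389 = 58151930890/150501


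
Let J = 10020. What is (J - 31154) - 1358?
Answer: -22492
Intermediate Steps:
(J - 31154) - 1358 = (10020 - 31154) - 1358 = -21134 - 1358 = -22492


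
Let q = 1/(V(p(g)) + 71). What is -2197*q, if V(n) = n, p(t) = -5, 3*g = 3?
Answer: -2197/66 ≈ -33.288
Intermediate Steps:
g = 1 (g = (1/3)*3 = 1)
q = 1/66 (q = 1/(-5 + 71) = 1/66 ≈ 0.015152)
-2197*q = -2197*1/66 = -2197/66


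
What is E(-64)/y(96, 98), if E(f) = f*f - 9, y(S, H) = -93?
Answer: -4087/93 ≈ -43.946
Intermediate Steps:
E(f) = -9 + f**2 (E(f) = f**2 - 9 = -9 + f**2)
E(-64)/y(96, 98) = (-9 + (-64)**2)/(-93) = (-9 + 4096)*(-1/93) = 4087*(-1/93) = -4087/93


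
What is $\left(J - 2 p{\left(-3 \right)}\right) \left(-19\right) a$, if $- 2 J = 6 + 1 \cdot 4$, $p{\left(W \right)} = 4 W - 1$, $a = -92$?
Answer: $36708$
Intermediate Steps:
$p{\left(W \right)} = -1 + 4 W$
$J = -5$ ($J = - \frac{6 + 1 \cdot 4}{2} = - \frac{6 + 4}{2} = \left(- \frac{1}{2}\right) 10 = -5$)
$\left(J - 2 p{\left(-3 \right)}\right) \left(-19\right) a = \left(-5 - 2 \left(-1 + 4 \left(-3\right)\right)\right) \left(-19\right) \left(-92\right) = \left(-5 - 2 \left(-1 - 12\right)\right) \left(-19\right) \left(-92\right) = \left(-5 - -26\right) \left(-19\right) \left(-92\right) = \left(-5 + 26\right) \left(-19\right) \left(-92\right) = 21 \left(-19\right) \left(-92\right) = \left(-399\right) \left(-92\right) = 36708$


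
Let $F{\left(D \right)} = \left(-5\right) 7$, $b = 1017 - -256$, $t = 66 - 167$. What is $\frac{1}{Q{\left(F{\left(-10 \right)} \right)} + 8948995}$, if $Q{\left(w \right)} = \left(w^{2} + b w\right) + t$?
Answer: $\frac{1}{8905564} \approx 1.1229 \cdot 10^{-7}$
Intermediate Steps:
$t = -101$
$b = 1273$ ($b = 1017 + 256 = 1273$)
$F{\left(D \right)} = -35$
$Q{\left(w \right)} = -101 + w^{2} + 1273 w$ ($Q{\left(w \right)} = \left(w^{2} + 1273 w\right) - 101 = -101 + w^{2} + 1273 w$)
$\frac{1}{Q{\left(F{\left(-10 \right)} \right)} + 8948995} = \frac{1}{\left(-101 + \left(-35\right)^{2} + 1273 \left(-35\right)\right) + 8948995} = \frac{1}{\left(-101 + 1225 - 44555\right) + 8948995} = \frac{1}{-43431 + 8948995} = \frac{1}{8905564}$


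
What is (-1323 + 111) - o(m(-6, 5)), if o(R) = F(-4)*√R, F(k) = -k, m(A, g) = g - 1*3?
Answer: -1212 - 4*√2 ≈ -1217.7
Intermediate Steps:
m(A, g) = -3 + g (m(A, g) = g - 3 = -3 + g)
o(R) = 4*√R (o(R) = (-1*(-4))*√R = 4*√R)
(-1323 + 111) - o(m(-6, 5)) = (-1323 + 111) - 4*√(-3 + 5) = -1212 - 4*√2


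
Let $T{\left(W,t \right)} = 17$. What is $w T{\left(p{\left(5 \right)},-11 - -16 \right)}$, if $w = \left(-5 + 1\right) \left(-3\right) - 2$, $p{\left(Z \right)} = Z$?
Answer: $170$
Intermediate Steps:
$w = 10$ ($w = \left(-4\right) \left(-3\right) - 2 = 12 - 2 = 10$)
$w T{\left(p{\left(5 \right)},-11 - -16 \right)} = 10 \cdot 17 = 170$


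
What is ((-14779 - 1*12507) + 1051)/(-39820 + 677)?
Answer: 26235/39143 ≈ 0.67023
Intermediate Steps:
((-14779 - 1*12507) + 1051)/(-39820 + 677) = ((-14779 - 12507) + 1051)/(-39143) = (-27286 + 1051)*(-1/39143) = -26235*(-1/39143) = 26235/39143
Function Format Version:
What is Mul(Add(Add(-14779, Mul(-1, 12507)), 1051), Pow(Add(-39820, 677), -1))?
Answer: Rational(26235, 39143) ≈ 0.67023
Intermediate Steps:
Mul(Add(Add(-14779, Mul(-1, 12507)), 1051), Pow(Add(-39820, 677), -1)) = Mul(Add(Add(-14779, -12507), 1051), Pow(-39143, -1)) = Mul(Add(-27286, 1051), Rational(-1, 39143)) = Mul(-26235, Rational(-1, 39143)) = Rational(26235, 39143)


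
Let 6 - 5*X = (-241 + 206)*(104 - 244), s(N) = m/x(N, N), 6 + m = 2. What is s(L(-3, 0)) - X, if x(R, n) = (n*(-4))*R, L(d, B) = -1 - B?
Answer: 4899/5 ≈ 979.80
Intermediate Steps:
m = -4 (m = -6 + 2 = -4)
x(R, n) = -4*R*n (x(R, n) = (-4*n)*R = -4*R*n)
s(N) = N**(-2) (s(N) = -4*(-1/(4*N**2)) = -(-1)/N**2 = N**(-2))
X = -4894/5 (X = 6/5 - (-241 + 206)*(104 - 244)/5 = 6/5 - (-7)*(-140) = 6/5 - 1/5*4900 = 6/5 - 980 = -4894/5 ≈ -978.80)
s(L(-3, 0)) - X = (-1 - 1*0)**(-2) - 1*(-4894/5) = (-1 + 0)**(-2) + 4894/5 = (-1)**(-2) + 4894/5 = 1 + 4894/5 = 4899/5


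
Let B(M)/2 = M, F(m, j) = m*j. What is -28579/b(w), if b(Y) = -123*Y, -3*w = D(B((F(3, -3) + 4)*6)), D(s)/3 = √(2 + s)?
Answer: 28579*I*√58/7134 ≈ 30.509*I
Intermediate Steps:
F(m, j) = j*m
B(M) = 2*M
D(s) = 3*√(2 + s)
w = -I*√58 (w = -√(2 + 2*((-3*3 + 4)*6)) = -√(2 + 2*((-9 + 4)*6)) = -√(2 + 2*(-5*6)) = -√(2 + 2*(-30)) = -√(2 - 60) = -√(-58) = -I*√58 ≈ -7.6158*I)
-28579/b(w) = -28579*(-I*√58/7134) = -(-28579)*I*√58/7134 = 28579*I*√58/7134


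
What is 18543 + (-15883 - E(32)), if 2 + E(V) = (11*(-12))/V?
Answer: 21329/8 ≈ 2666.1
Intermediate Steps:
E(V) = -2 - 132/V (E(V) = -2 + (11*(-12))/V = -2 - 132/V)
18543 + (-15883 - E(32)) = 18543 + (-15883 - (-2 - 132/32)) = 18543 + (-15883 - (-2 - 132*1/32)) = 18543 + (-15883 - (-2 - 33/8)) = 18543 + (-15883 - 1*(-49/8)) = 18543 + (-15883 + 49/8) = 18543 - 127015/8 = 21329/8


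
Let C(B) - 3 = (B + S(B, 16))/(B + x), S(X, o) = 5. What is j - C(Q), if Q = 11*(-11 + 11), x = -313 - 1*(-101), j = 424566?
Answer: 90007361/212 ≈ 4.2456e+5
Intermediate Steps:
x = -212 (x = -313 + 101 = -212)
Q = 0 (Q = 11*0 = 0)
C(B) = 3 + (5 + B)/(-212 + B) (C(B) = 3 + (B + 5)/(B - 212) = 3 + (5 + B)/(-212 + B))
j - C(Q) = 424566 - (-631 + 4*0)/(-212 + 0) = 424566 - (-631 + 0)/(-212) = 424566 - (-1)*(-631)/212 = 424566 - 1*631/212 = 424566 - 631/212 = 90007361/212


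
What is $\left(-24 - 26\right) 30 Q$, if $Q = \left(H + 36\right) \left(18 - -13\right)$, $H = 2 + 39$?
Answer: $-3580500$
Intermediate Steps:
$H = 41$
$Q = 2387$ ($Q = \left(41 + 36\right) \left(18 - -13\right) = 77 \left(18 + \left(-14 + 27\right)\right) = 77 \left(18 + 13\right) = 77 \cdot 31 = 2387$)
$\left(-24 - 26\right) 30 Q = \left(-24 - 26\right) 30 \cdot 2387 = \left(-50\right) 30 \cdot 2387 = \left(-1500\right) 2387 = -3580500$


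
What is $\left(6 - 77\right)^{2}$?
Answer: $5041$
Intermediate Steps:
$\left(6 - 77\right)^{2} = \left(-71\right)^{2} = 5041$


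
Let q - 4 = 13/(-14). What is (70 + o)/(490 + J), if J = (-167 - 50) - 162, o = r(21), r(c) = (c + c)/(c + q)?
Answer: 24178/37407 ≈ 0.64635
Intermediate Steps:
q = 43/14 (q = 4 + 13/(-14) = 4 + 13*(-1/14) = 4 - 13/14 = 43/14 ≈ 3.0714)
r(c) = 2*c/(43/14 + c) (r(c) = (c + c)/(c + 43/14) = (2*c)/(43/14 + c) = 2*c/(43/14 + c))
o = 588/337 (o = 28*21/(43 + 14*21) = 28*21/(43 + 294) = 28*21/337 = 28*21*(1/337) = 588/337 ≈ 1.7448)
J = -379 (J = -217 - 162 = -379)
(70 + o)/(490 + J) = (70 + 588/337)/(490 - 379) = (24178/337)/111 = (24178/337)*(1/111) = 24178/37407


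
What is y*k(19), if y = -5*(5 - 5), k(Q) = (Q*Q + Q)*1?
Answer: 0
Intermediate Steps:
k(Q) = Q + Q² (k(Q) = (Q² + Q)*1 = (Q + Q²)*1 = Q + Q²)
y = 0 (y = -5*0 = 0)
y*k(19) = 0*(19*(1 + 19)) = 0*(19*20) = 0*380 = 0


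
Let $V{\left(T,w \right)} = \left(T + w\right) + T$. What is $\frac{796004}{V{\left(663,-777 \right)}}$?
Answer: $\frac{796004}{549} \approx 1449.9$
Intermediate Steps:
$V{\left(T,w \right)} = w + 2 T$
$\frac{796004}{V{\left(663,-777 \right)}} = \frac{796004}{-777 + 2 \cdot 663} = \frac{796004}{-777 + 1326} = \frac{796004}{549}$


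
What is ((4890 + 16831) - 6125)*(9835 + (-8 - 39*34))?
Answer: 132581596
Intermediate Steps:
((4890 + 16831) - 6125)*(9835 + (-8 - 39*34)) = (21721 - 6125)*(9835 + (-8 - 1326)) = 15596*(9835 - 1334) = 15596*8501 = 132581596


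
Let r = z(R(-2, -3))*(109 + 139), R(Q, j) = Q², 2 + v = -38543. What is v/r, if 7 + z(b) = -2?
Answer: 38545/2232 ≈ 17.269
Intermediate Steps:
v = -38545 (v = -2 - 38543 = -38545)
z(b) = -9 (z(b) = -7 - 2 = -9)
r = -2232 (r = -9*(109 + 139) = -9*248 = -2232)
v/r = -38545/(-2232) = -38545*(-1/2232) = 38545/2232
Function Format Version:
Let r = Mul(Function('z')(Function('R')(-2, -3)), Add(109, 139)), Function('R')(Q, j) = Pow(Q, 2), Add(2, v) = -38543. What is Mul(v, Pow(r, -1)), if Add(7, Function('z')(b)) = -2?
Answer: Rational(38545, 2232) ≈ 17.269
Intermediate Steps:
v = -38545 (v = Add(-2, -38543) = -38545)
Function('z')(b) = -9 (Function('z')(b) = Add(-7, -2) = -9)
r = -2232 (r = Mul(-9, Add(109, 139)) = Mul(-9, 248) = -2232)
Mul(v, Pow(r, -1)) = Mul(-38545, Pow(-2232, -1)) = Mul(-38545, Rational(-1, 2232)) = Rational(38545, 2232)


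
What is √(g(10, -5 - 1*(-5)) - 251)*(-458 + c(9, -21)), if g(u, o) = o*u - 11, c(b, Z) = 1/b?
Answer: -4121*I*√262/9 ≈ -7411.6*I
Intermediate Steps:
g(u, o) = -11 + o*u
√(g(10, -5 - 1*(-5)) - 251)*(-458 + c(9, -21)) = √((-11 + (-5 - 1*(-5))*10) - 251)*(-458 + 1/9) = √((-11 + (-5 + 5)*10) - 251)*(-458 + ⅑) = √((-11 + 0*10) - 251)*(-4121/9) = √((-11 + 0) - 251)*(-4121/9) = √(-11 - 251)*(-4121/9) = √(-262)*(-4121/9) = (I*√262)*(-4121/9) = -4121*I*√262/9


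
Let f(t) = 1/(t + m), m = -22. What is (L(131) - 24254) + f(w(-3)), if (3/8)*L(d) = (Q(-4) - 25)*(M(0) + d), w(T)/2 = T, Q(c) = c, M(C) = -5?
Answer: -951945/28 ≈ -33998.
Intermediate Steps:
w(T) = 2*T
L(d) = 1160/3 - 232*d/3 (L(d) = 8*((-4 - 25)*(-5 + d))/3 = 8*(-29*(-5 + d))/3 = 8*(145 - 29*d)/3 = 1160/3 - 232*d/3)
f(t) = 1/(-22 + t) (f(t) = 1/(t - 22) = 1/(-22 + t))
(L(131) - 24254) + f(w(-3)) = ((1160/3 - 232/3*131) - 24254) + 1/(-22 + 2*(-3)) = ((1160/3 - 30392/3) - 24254) + 1/(-22 - 6) = (-9744 - 24254) + 1/(-28) = -33998 - 1/28 = -951945/28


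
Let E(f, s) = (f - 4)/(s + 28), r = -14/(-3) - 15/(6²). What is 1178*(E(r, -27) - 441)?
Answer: -1038407/2 ≈ -5.1920e+5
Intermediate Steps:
r = 17/4 (r = -14*(-⅓) - 15/36 = 14/3 - 15*1/36 = 14/3 - 5/12 = 17/4 ≈ 4.2500)
E(f, s) = (-4 + f)/(28 + s)
1178*(E(r, -27) - 441) = 1178*((-4 + 17/4)/(28 - 27) - 441) = 1178*((¼)/1 - 441) = 1178*(1*(¼) - 441) = 1178*(¼ - 441) = 1178*(-1763/4) = -1038407/2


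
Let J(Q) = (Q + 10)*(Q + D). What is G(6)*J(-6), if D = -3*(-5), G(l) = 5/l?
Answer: 30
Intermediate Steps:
D = 15
J(Q) = (10 + Q)*(15 + Q) (J(Q) = (Q + 10)*(Q + 15) = (10 + Q)*(15 + Q))
G(6)*J(-6) = (5/6)*(150 + (-6)**2 + 25*(-6)) = (5*(1/6))*(150 + 36 - 150) = (5/6)*36 = 30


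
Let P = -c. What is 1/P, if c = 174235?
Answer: -1/174235 ≈ -5.7394e-6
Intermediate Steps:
P = -174235 (P = -1*174235 = -174235)
1/P = 1/(-174235) = -1/174235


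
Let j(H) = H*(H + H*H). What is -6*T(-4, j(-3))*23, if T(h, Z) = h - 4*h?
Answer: -1656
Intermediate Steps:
j(H) = H*(H + H²)
T(h, Z) = -3*h
-6*T(-4, j(-3))*23 = -(-18)*(-4)*23 = -6*12*23 = -72*23 = -1656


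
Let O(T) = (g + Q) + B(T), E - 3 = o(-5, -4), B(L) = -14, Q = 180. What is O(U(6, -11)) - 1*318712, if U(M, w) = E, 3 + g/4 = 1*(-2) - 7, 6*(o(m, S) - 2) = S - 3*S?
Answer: -318594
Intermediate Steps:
o(m, S) = 2 - S/3 (o(m, S) = 2 + (S - 3*S)/6 = 2 + (-2*S)/6 = 2 - S/3)
g = -48 (g = -12 + 4*(1*(-2) - 7) = -12 + 4*(-2 - 7) = -12 + 4*(-9) = -12 - 36 = -48)
E = 19/3 (E = 3 + (2 - ⅓*(-4)) = 3 + (2 + 4/3) = 3 + 10/3 = 19/3 ≈ 6.3333)
U(M, w) = 19/3
O(T) = 118 (O(T) = (-48 + 180) - 14 = 132 - 14 = 118)
O(U(6, -11)) - 1*318712 = 118 - 1*318712 = 118 - 318712 = -318594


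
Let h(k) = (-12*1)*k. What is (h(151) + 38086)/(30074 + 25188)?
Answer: 18137/27631 ≈ 0.65640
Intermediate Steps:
h(k) = -12*k
(h(151) + 38086)/(30074 + 25188) = (-12*151 + 38086)/(30074 + 25188) = (-1812 + 38086)/55262 = 36274*(1/55262) = 18137/27631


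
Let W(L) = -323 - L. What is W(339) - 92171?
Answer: -92833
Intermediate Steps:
W(339) - 92171 = (-323 - 1*339) - 92171 = (-323 - 339) - 92171 = -662 - 92171 = -92833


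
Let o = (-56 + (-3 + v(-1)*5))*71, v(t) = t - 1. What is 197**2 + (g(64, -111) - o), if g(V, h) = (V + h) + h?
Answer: 43550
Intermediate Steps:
v(t) = -1 + t
g(V, h) = V + 2*h
o = -4899 (o = (-56 + (-3 + (-1 - 1)*5))*71 = (-56 + (-3 - 2*5))*71 = (-56 + (-3 - 10))*71 = (-56 - 13)*71 = -69*71 = -4899)
197**2 + (g(64, -111) - o) = 197**2 + ((64 + 2*(-111)) - 1*(-4899)) = 38809 + ((64 - 222) + 4899) = 38809 + (-158 + 4899) = 38809 + 4741 = 43550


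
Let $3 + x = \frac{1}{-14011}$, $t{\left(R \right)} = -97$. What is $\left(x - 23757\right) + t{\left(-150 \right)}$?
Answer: $- \frac{334260428}{14011} \approx -23857.0$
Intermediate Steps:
$x = - \frac{42034}{14011}$ ($x = -3 + \frac{1}{-14011} = -3 - \frac{1}{14011} = - \frac{42034}{14011} \approx -3.0001$)
$\left(x - 23757\right) + t{\left(-150 \right)} = \left(- \frac{42034}{14011} - 23757\right) - 97 = - \frac{332901361}{14011} - 97 = - \frac{334260428}{14011}$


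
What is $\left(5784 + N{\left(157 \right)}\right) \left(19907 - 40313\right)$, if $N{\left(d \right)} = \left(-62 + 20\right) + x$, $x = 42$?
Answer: $-118028304$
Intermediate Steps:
$N{\left(d \right)} = 0$ ($N{\left(d \right)} = \left(-62 + 20\right) + 42 = -42 + 42 = 0$)
$\left(5784 + N{\left(157 \right)}\right) \left(19907 - 40313\right) = \left(5784 + 0\right) \left(19907 - 40313\right) = 5784 \left(-20406\right) = -118028304$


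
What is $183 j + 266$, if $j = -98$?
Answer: $-17668$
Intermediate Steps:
$183 j + 266 = 183 \left(-98\right) + 266 = -17934 + 266 = -17668$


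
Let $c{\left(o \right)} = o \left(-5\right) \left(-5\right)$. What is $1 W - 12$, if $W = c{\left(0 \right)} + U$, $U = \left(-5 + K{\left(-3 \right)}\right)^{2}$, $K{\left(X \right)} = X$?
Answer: $52$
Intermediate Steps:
$c{\left(o \right)} = 25 o$ ($c{\left(o \right)} = - 5 o \left(-5\right) = 25 o$)
$U = 64$ ($U = \left(-5 - 3\right)^{2} = \left(-8\right)^{2} = 64$)
$W = 64$ ($W = 25 \cdot 0 + 64 = 0 + 64 = 64$)
$1 W - 12 = 1 \cdot 64 - 12 = 64 - 12 = 52$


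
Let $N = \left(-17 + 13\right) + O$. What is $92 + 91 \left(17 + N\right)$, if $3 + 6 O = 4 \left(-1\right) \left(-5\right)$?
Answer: $\frac{9197}{6} \approx 1532.8$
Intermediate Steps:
$O = \frac{17}{6}$ ($O = - \frac{1}{2} + \frac{4 \left(-1\right) \left(-5\right)}{6} = - \frac{1}{2} + \frac{\left(-4\right) \left(-5\right)}{6} = - \frac{1}{2} + \frac{1}{6} \cdot 20 = - \frac{1}{2} + \frac{10}{3} = \frac{17}{6} \approx 2.8333$)
$N = - \frac{7}{6}$ ($N = \left(-17 + 13\right) + \frac{17}{6} = -4 + \frac{17}{6} = - \frac{7}{6} \approx -1.1667$)
$92 + 91 \left(17 + N\right) = 92 + 91 \left(17 - \frac{7}{6}\right) = 92 + 91 \cdot \frac{95}{6} = 92 + \frac{8645}{6} = \frac{9197}{6}$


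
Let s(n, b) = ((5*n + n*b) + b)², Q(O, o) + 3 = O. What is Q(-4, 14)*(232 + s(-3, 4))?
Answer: -5327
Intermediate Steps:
Q(O, o) = -3 + O
s(n, b) = (b + 5*n + b*n)² (s(n, b) = ((5*n + b*n) + b)² = (b + 5*n + b*n)²)
Q(-4, 14)*(232 + s(-3, 4)) = (-3 - 4)*(232 + (4 + 5*(-3) + 4*(-3))²) = -7*(232 + (4 - 15 - 12)²) = -7*(232 + (-23)²) = -7*(232 + 529) = -7*761 = -5327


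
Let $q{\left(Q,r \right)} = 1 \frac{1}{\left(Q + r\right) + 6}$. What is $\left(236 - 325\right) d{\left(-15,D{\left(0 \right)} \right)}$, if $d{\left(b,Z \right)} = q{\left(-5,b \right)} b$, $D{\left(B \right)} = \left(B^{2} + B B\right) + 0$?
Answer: $- \frac{1335}{14} \approx -95.357$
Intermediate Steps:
$q{\left(Q,r \right)} = \frac{1}{6 + Q + r}$ ($q{\left(Q,r \right)} = 1 \frac{1}{6 + Q + r} = \frac{1}{6 + Q + r}$)
$D{\left(B \right)} = 2 B^{2}$ ($D{\left(B \right)} = \left(B^{2} + B^{2}\right) + 0 = 2 B^{2} + 0 = 2 B^{2}$)
$d{\left(b,Z \right)} = \frac{b}{1 + b}$ ($d{\left(b,Z \right)} = \frac{b}{6 - 5 + b} = \frac{b}{1 + b}$)
$\left(236 - 325\right) d{\left(-15,D{\left(0 \right)} \right)} = \left(236 - 325\right) \left(- \frac{15}{1 - 15}\right) = - 89 \left(- \frac{15}{-14}\right) = - 89 \left(\left(-15\right) \left(- \frac{1}{14}\right)\right) = \left(-89\right) \frac{15}{14} = - \frac{1335}{14}$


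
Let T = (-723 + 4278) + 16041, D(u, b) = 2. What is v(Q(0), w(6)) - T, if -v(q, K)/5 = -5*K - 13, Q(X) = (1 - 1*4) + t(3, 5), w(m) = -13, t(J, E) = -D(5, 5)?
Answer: -19856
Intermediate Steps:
t(J, E) = -2 (t(J, E) = -1*2 = -2)
Q(X) = -5 (Q(X) = (1 - 1*4) - 2 = (1 - 4) - 2 = -3 - 2 = -5)
v(q, K) = 65 + 25*K (v(q, K) = -5*(-5*K - 13) = -5*(-13 - 5*K) = 65 + 25*K)
T = 19596 (T = 3555 + 16041 = 19596)
v(Q(0), w(6)) - T = (65 + 25*(-13)) - 1*19596 = (65 - 325) - 19596 = -260 - 19596 = -19856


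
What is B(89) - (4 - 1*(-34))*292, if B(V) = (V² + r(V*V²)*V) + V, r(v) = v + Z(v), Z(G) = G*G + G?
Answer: 44231460376925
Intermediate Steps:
Z(G) = G + G² (Z(G) = G² + G = G + G²)
r(v) = v + v*(1 + v)
B(V) = V + V² + V⁴*(2 + V³) (B(V) = (V² + ((V*V²)*(2 + V*V²))*V) + V = (V² + (V³*(2 + V³))*V) + V = (V² + V⁴*(2 + V³)) + V = V + V² + V⁴*(2 + V³))
B(89) - (4 - 1*(-34))*292 = 89*(1 + 89 + 89⁶ + 2*89³) - (4 - 1*(-34))*292 = 89*(1 + 89 + 496981290961 + 2*704969) - (4 + 34)*292 = 89*(1 + 89 + 496981290961 + 1409938) - 38*292 = 89*496982700989 - 1*11096 = 44231460388021 - 11096 = 44231460376925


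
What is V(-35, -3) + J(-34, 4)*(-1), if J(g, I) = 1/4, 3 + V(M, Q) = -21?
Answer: -97/4 ≈ -24.250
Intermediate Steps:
V(M, Q) = -24 (V(M, Q) = -3 - 21 = -24)
J(g, I) = 1/4
V(-35, -3) + J(-34, 4)*(-1) = -24 + (1/4)*(-1) = -24 - 1/4 = -97/4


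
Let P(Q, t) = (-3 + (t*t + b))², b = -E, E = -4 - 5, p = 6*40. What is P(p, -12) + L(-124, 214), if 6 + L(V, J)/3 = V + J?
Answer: 22752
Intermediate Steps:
L(V, J) = -18 + 3*J + 3*V (L(V, J) = -18 + 3*(V + J) = -18 + 3*(J + V) = -18 + (3*J + 3*V) = -18 + 3*J + 3*V)
p = 240
E = -9
b = 9 (b = -1*(-9) = 9)
P(Q, t) = (6 + t²)² (P(Q, t) = (-3 + (t*t + 9))² = (-3 + (t² + 9))² = (-3 + (9 + t²))² = (6 + t²)²)
P(p, -12) + L(-124, 214) = (6 + (-12)²)² + (-18 + 3*214 + 3*(-124)) = (6 + 144)² + (-18 + 642 - 372) = 150² + 252 = 22500 + 252 = 22752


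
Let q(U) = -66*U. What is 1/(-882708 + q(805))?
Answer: -1/935838 ≈ -1.0686e-6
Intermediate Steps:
1/(-882708 + q(805)) = 1/(-882708 - 66*805) = 1/(-882708 - 53130) = 1/(-935838) = -1/935838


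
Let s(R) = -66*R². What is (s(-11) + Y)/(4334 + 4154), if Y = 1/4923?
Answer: -39315077/41786424 ≈ -0.94086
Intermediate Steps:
Y = 1/4923 ≈ 0.00020313
(s(-11) + Y)/(4334 + 4154) = (-66*(-11)² + 1/4923)/(4334 + 4154) = (-66*121 + 1/4923)/8488 = (-7986 + 1/4923)*(1/8488) = -39315077/4923*1/8488 = -39315077/41786424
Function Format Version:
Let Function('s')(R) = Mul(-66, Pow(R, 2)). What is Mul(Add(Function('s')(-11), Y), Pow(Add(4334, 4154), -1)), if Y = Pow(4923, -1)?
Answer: Rational(-39315077, 41786424) ≈ -0.94086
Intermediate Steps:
Y = Rational(1, 4923) ≈ 0.00020313
Mul(Add(Function('s')(-11), Y), Pow(Add(4334, 4154), -1)) = Mul(Add(Mul(-66, Pow(-11, 2)), Rational(1, 4923)), Pow(Add(4334, 4154), -1)) = Mul(Add(Mul(-66, 121), Rational(1, 4923)), Pow(8488, -1)) = Mul(Add(-7986, Rational(1, 4923)), Rational(1, 8488)) = Mul(Rational(-39315077, 4923), Rational(1, 8488)) = Rational(-39315077, 41786424)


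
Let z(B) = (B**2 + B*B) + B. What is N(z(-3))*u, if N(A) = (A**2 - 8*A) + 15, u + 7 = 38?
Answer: 3720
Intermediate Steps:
u = 31 (u = -7 + 38 = 31)
z(B) = B + 2*B**2 (z(B) = (B**2 + B**2) + B = 2*B**2 + B = B + 2*B**2)
N(A) = 15 + A**2 - 8*A
N(z(-3))*u = (15 + (-3*(1 + 2*(-3)))**2 - (-24)*(1 + 2*(-3)))*31 = (15 + (-3*(1 - 6))**2 - (-24)*(1 - 6))*31 = (15 + (-3*(-5))**2 - (-24)*(-5))*31 = (15 + 15**2 - 8*15)*31 = (15 + 225 - 120)*31 = 120*31 = 3720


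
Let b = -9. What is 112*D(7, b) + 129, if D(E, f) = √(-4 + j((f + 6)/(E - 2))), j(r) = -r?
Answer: 129 + 112*I*√85/5 ≈ 129.0 + 206.52*I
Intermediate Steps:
D(E, f) = √(-4 - (6 + f)/(-2 + E)) (D(E, f) = √(-4 - (f + 6)/(E - 2)) = √(-4 - (6 + f)/(-2 + E)))
112*D(7, b) + 129 = 112*√((2 - 1*(-9) - 4*7)/(-2 + 7)) + 129 = 112*√((2 + 9 - 28)/5) + 129 = 112*√((⅕)*(-17)) + 129 = 112*√(-17/5) + 129 = 112*(I*√85/5) + 129 = 112*I*√85/5 + 129 = 129 + 112*I*√85/5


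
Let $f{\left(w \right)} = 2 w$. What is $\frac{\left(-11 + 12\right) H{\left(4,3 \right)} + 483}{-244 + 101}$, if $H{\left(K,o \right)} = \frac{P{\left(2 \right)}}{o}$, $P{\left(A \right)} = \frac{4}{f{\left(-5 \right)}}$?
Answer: $- \frac{7243}{2145} \approx -3.3767$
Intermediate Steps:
$P{\left(A \right)} = - \frac{2}{5}$ ($P{\left(A \right)} = \frac{4}{2 \left(-5\right)} = \frac{4}{-10} = 4 \left(- \frac{1}{10}\right) = - \frac{2}{5}$)
$H{\left(K,o \right)} = - \frac{2}{5 o}$
$\frac{\left(-11 + 12\right) H{\left(4,3 \right)} + 483}{-244 + 101} = \frac{\left(-11 + 12\right) \left(- \frac{2}{5 \cdot 3}\right) + 483}{-244 + 101} = \frac{1 \left(\left(- \frac{2}{5}\right) \frac{1}{3}\right) + 483}{-143} = \left(1 \left(- \frac{2}{15}\right) + 483\right) \left(- \frac{1}{143}\right) = \left(- \frac{2}{15} + 483\right) \left(- \frac{1}{143}\right) = \frac{7243}{15} \left(- \frac{1}{143}\right) = - \frac{7243}{2145}$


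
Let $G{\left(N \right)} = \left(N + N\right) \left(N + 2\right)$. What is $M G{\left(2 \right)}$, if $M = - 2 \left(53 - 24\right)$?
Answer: $-928$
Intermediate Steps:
$G{\left(N \right)} = 2 N \left(2 + N\right)$
$M = -58$ ($M = \left(-2\right) 29 = -58$)
$M G{\left(2 \right)} = - 58 \cdot 2 \cdot 2 \left(2 + 2\right) = - 58 \cdot 2 \cdot 2 \cdot 4 = \left(-58\right) 16 = -928$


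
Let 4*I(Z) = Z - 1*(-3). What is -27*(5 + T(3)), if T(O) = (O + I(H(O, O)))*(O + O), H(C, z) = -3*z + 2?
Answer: -459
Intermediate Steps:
H(C, z) = 2 - 3*z
I(Z) = 3/4 + Z/4 (I(Z) = (Z - 1*(-3))/4 = (Z + 3)/4 = (3 + Z)/4 = 3/4 + Z/4)
T(O) = 2*O*(5/4 + O/4) (T(O) = (O + (3/4 + (2 - 3*O)/4))*(O + O) = (O + (3/4 + (1/2 - 3*O/4)))*(2*O) = (O + (5/4 - 3*O/4))*(2*O) = (5/4 + O/4)*(2*O) = 2*O*(5/4 + O/4))
-27*(5 + T(3)) = -27*(5 + (1/2)*3*(5 + 3)) = -27*(5 + (1/2)*3*8) = -27*(5 + 12) = -27*17 = -459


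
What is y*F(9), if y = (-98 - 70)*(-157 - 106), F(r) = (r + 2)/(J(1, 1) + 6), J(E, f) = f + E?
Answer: 60753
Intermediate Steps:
J(E, f) = E + f
F(r) = ¼ + r/8 (F(r) = (r + 2)/((1 + 1) + 6) = (2 + r)/(2 + 6) = (2 + r)/8 = (2 + r)*(⅛) = ¼ + r/8)
y = 44184 (y = -168*(-263) = 44184)
y*F(9) = 44184*(¼ + (⅛)*9) = 44184*(¼ + 9/8) = 44184*(11/8) = 60753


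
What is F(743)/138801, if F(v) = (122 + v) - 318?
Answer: 547/138801 ≈ 0.0039409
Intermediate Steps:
F(v) = -196 + v
F(743)/138801 = (-196 + 743)/138801 = 547*(1/138801) = 547/138801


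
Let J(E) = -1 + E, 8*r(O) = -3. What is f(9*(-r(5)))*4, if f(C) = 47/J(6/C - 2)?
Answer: -1692/11 ≈ -153.82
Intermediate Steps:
r(O) = -3/8 (r(O) = (⅛)*(-3) = -3/8)
f(C) = 47/(-3 + 6/C) (f(C) = 47/(-1 + (6/C - 2)) = 47/(-1 + (-2 + 6/C)) = 47/(-3 + 6/C))
f(9*(-r(5)))*4 = -47*9*(-1*(-3/8))/(-6 + 3*(9*(-1*(-3/8))))*4 = -47*9*(3/8)/(-6 + 3*(9*(3/8)))*4 = -47*27/8/(-6 + 3*(27/8))*4 = -47*27/8/(-6 + 81/8)*4 = -47*27/8/33/8*4 = -47*27/8*8/33*4 = -423/11*4 = -1692/11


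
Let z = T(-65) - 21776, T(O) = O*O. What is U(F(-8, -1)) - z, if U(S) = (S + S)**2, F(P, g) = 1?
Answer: 17555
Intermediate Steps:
T(O) = O**2
U(S) = 4*S**2 (U(S) = (2*S)**2 = 4*S**2)
z = -17551 (z = (-65)**2 - 21776 = 4225 - 21776 = -17551)
U(F(-8, -1)) - z = 4*1**2 - 1*(-17551) = 4*1 + 17551 = 4 + 17551 = 17555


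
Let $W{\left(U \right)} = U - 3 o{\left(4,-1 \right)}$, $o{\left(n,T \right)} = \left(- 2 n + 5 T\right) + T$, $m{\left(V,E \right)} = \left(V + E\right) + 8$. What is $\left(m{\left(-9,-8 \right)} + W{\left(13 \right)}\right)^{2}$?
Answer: $2116$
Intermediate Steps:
$m{\left(V,E \right)} = 8 + E + V$ ($m{\left(V,E \right)} = \left(E + V\right) + 8 = 8 + E + V$)
$o{\left(n,T \right)} = - 2 n + 6 T$
$W{\left(U \right)} = 42 + U$ ($W{\left(U \right)} = U - 3 \left(\left(-2\right) 4 + 6 \left(-1\right)\right) = U - 3 \left(-8 - 6\right) = U - -42 = U + 42 = 42 + U$)
$\left(m{\left(-9,-8 \right)} + W{\left(13 \right)}\right)^{2} = \left(\left(8 - 8 - 9\right) + \left(42 + 13\right)\right)^{2} = \left(-9 + 55\right)^{2} = 46^{2} = 2116$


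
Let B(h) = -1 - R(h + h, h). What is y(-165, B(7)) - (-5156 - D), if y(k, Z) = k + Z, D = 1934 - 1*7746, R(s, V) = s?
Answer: -836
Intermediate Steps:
B(h) = -1 - 2*h (B(h) = -1 - (h + h) = -1 - 2*h)
D = -5812 (D = 1934 - 7746 = -5812)
y(k, Z) = Z + k
y(-165, B(7)) - (-5156 - D) = ((-1 - 2*7) - 165) - (-5156 - 1*(-5812)) = ((-1 - 14) - 165) - (-5156 + 5812) = (-15 - 165) - 1*656 = -180 - 656 = -836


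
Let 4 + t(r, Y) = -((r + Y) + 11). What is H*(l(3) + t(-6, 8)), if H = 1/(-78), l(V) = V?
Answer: 7/39 ≈ 0.17949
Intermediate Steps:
H = -1/78 ≈ -0.012821
t(r, Y) = -15 - Y - r (t(r, Y) = -4 - ((r + Y) + 11) = -4 - ((Y + r) + 11) = -4 - (11 + Y + r) = -4 + (-11 - Y - r) = -15 - Y - r)
H*(l(3) + t(-6, 8)) = -(3 + (-15 - 1*8 - 1*(-6)))/78 = -(3 + (-15 - 8 + 6))/78 = -(3 - 17)/78 = -1/78*(-14) = 7/39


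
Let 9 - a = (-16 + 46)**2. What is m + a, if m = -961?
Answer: -1852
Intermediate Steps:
a = -891 (a = 9 - (-16 + 46)**2 = 9 - 1*30**2 = 9 - 1*900 = 9 - 900 = -891)
m + a = -961 - 891 = -1852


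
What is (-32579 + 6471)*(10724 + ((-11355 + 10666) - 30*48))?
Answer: -224398260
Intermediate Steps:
(-32579 + 6471)*(10724 + ((-11355 + 10666) - 30*48)) = -26108*(10724 + (-689 - 1440)) = -26108*(10724 - 2129) = -26108*8595 = -224398260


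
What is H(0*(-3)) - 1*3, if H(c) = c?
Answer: -3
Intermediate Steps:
H(0*(-3)) - 1*3 = 0*(-3) - 1*3 = 0 - 3 = -3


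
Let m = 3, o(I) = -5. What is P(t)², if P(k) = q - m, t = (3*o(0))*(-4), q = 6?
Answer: 9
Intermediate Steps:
t = 60 (t = (3*(-5))*(-4) = -15*(-4) = 60)
P(k) = 3 (P(k) = 6 - 1*3 = 6 - 3 = 3)
P(t)² = 3² = 9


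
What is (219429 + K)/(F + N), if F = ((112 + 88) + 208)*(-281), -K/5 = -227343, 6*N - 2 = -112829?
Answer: -2712288/266905 ≈ -10.162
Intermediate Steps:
N = -37609/2 (N = ⅓ + (⅙)*(-112829) = ⅓ - 112829/6 = -37609/2 ≈ -18805.)
K = 1136715 (K = -5*(-227343) = 1136715)
F = -114648 (F = (200 + 208)*(-281) = 408*(-281) = -114648)
(219429 + K)/(F + N) = (219429 + 1136715)/(-114648 - 37609/2) = 1356144/(-266905/2) = 1356144*(-2/266905) = -2712288/266905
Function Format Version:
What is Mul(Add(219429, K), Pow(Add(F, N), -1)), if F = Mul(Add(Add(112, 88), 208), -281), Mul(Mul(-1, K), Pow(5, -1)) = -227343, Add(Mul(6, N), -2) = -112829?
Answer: Rational(-2712288, 266905) ≈ -10.162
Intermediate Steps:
N = Rational(-37609, 2) (N = Add(Rational(1, 3), Mul(Rational(1, 6), -112829)) = Add(Rational(1, 3), Rational(-112829, 6)) = Rational(-37609, 2) ≈ -18805.)
K = 1136715 (K = Mul(-5, -227343) = 1136715)
F = -114648 (F = Mul(Add(200, 208), -281) = Mul(408, -281) = -114648)
Mul(Add(219429, K), Pow(Add(F, N), -1)) = Mul(Add(219429, 1136715), Pow(Add(-114648, Rational(-37609, 2)), -1)) = Mul(1356144, Pow(Rational(-266905, 2), -1)) = Mul(1356144, Rational(-2, 266905)) = Rational(-2712288, 266905)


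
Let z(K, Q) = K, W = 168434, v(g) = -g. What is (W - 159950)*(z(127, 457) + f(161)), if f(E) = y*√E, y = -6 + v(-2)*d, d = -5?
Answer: 1077468 - 135744*√161 ≈ -6.4493e+5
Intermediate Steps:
y = -16 (y = -6 - 1*(-2)*(-5) = -6 + 2*(-5) = -6 - 10 = -16)
f(E) = -16*√E
(W - 159950)*(z(127, 457) + f(161)) = (168434 - 159950)*(127 - 16*√161) = 8484*(127 - 16*√161) = 1077468 - 135744*√161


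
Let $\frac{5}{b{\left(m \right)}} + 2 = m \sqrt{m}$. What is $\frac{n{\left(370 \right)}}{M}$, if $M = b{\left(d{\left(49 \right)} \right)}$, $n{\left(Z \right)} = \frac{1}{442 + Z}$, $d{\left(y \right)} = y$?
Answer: $\frac{341}{4060} \approx 0.08399$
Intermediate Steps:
$b{\left(m \right)} = \frac{5}{-2 + m^{\frac{3}{2}}}$ ($b{\left(m \right)} = \frac{5}{-2 + m \sqrt{m}} = \frac{5}{-2 + m^{\frac{3}{2}}}$)
$M = \frac{5}{341}$ ($M = \frac{5}{-2 + 49^{\frac{3}{2}}} = \frac{5}{-2 + 343} = \frac{5}{341} \approx 0.014663$)
$\frac{n{\left(370 \right)}}{M} = \frac{1}{\left(442 + 370\right) \frac{5}{341}} = \frac{1}{812} \cdot \frac{341}{5} = \frac{341}{4060}$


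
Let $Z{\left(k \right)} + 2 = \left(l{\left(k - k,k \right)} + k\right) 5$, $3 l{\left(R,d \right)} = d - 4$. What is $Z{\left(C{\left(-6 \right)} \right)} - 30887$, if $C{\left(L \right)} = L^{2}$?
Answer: $- \frac{91967}{3} \approx -30656.0$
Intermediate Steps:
$l{\left(R,d \right)} = - \frac{4}{3} + \frac{d}{3}$ ($l{\left(R,d \right)} = \frac{d - 4}{3} = \frac{-4 + d}{3} = - \frac{4}{3} + \frac{d}{3}$)
$Z{\left(k \right)} = - \frac{26}{3} + \frac{20 k}{3}$ ($Z{\left(k \right)} = -2 + \left(\left(- \frac{4}{3} + \frac{k}{3}\right) + k\right) 5 = -2 + \left(- \frac{4}{3} + \frac{4 k}{3}\right) 5 = -2 + \left(- \frac{20}{3} + \frac{20 k}{3}\right) = - \frac{26}{3} + \frac{20 k}{3}$)
$Z{\left(C{\left(-6 \right)} \right)} - 30887 = \left(- \frac{26}{3} + \frac{20 \left(-6\right)^{2}}{3}\right) - 30887 = \left(- \frac{26}{3} + \frac{20}{3} \cdot 36\right) - 30887 = \left(- \frac{26}{3} + 240\right) - 30887 = \frac{694}{3} - 30887 = - \frac{91967}{3}$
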